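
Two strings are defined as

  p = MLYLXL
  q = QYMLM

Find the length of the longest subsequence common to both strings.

2

Let dp[i][j] be the LCS length of the first i characters of p and the first j characters of q. dp[i][j] = dp[i-1][j-1]+1 when the i-th and j-th characters match, else max(dp[i-1][j], dp[i][j-1]).
    ·  Q  Y  M  L  M
 ·  0  0  0  0  0  0
 M  0  0  0  1  1  1
 L  0  0  0  1  2  2
 Y  0  0  1  1  2  2
 L  0  0  1  1  2  2
 X  0  0  1  1  2  2
 L  0  0  1  1  2  2
dp[6][5] = 2. One LCS (by backtracking along matches): ML.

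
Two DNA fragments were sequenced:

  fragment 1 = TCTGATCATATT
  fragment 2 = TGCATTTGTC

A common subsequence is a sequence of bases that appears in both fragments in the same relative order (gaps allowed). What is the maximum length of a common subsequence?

7

Let dp[i][j] be the LCS length of the first i bases of fragment 1 and the first j bases of fragment 2. dp[i][j] = dp[i-1][j-1]+1 when the i-th and j-th bases match, else max(dp[i-1][j], dp[i][j-1]).
    ·  T  G  C  A  T  T  T  G  T  C
 ·  0  0  0  0  0  0  0  0  0  0  0
 T  0  1  1  1  1  1  1  1  1  1  1
 C  0  1  1  2  2  2  2  2  2  2  2
 T  0  1  1  2  2  3  3  3  3  3  3
 G  0  1  2  2  2  3  3  3  4  4  4
 A  0  1  2  2  3  3  3  3  4  4  4
 T  0  1  2  2  3  4  4  4  4  5  5
 C  0  1  2  3  3  4  4  4  4  5  6
 A  0  1  2  3  4  4  4  4  4  5  6
 T  0  1  2  3  4  5  5  5  5  5  6
 A  0  1  2  3  4  5  5  5  5  5  6
 T  0  1  2  3  4  5  6  6  6  6  6
 T  0  1  2  3  4  5  6  7  7  7  7
dp[12][10] = 7. One LCS (by backtracking along matches): TCATTTT.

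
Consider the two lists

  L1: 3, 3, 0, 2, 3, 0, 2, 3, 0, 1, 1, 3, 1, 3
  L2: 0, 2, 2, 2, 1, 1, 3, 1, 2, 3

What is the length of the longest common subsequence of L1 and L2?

8

Match 0 [3,1] → 2 [4,3] → 2 [7,4] → 1 [10,5] → 1 [11,6] → 3 [12,7] → 1 [13,8] → 3 [14,10] — 8 values in the same relative order in both. Since dp[14][10] = 8, nothing longer is possible.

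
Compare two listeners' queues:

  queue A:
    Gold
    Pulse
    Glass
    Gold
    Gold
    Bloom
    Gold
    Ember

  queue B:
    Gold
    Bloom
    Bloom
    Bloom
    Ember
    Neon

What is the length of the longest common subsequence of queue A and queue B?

Pick Gold at queue A[1]=queue B[1] → Bloom at queue A[6]=queue B[4] → Ember at queue A[8]=queue B[5]; all 3 songs appear in both, in order. The LCS DP gives dp[8][6] = 3, so this is optimal.

3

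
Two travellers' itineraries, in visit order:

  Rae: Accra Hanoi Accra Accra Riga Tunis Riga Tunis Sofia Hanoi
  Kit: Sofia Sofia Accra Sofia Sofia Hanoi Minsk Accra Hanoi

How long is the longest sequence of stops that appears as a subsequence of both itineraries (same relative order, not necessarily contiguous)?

Taking Accra at Rae[1]=Kit[3] → Hanoi at Rae[2]=Kit[6] → Accra at Rae[4]=Kit[8] → Hanoi at Rae[10]=Kit[9] gives a common subsequence of length 4. The LCS DP gives dp[10][9] = 4, so this is optimal.

4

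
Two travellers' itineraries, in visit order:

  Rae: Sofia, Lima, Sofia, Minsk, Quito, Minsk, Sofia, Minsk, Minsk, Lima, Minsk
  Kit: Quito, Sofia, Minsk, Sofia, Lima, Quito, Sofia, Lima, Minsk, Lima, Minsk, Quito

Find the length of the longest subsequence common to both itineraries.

7

Taking Sofia at Rae[1]=Kit[4]; then Lima at Rae[2]=Kit[5]; then Quito at Rae[5]=Kit[6]; then Sofia at Rae[7]=Kit[7]; then Minsk at Rae[9]=Kit[9]; then Lima at Rae[10]=Kit[10]; then Minsk at Rae[11]=Kit[11] gives a common subsequence of length 7. Since dp[11][12] = 7, nothing longer is possible.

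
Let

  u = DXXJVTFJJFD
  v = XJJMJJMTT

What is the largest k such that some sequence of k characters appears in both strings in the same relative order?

4

Let dp[i][j] be the LCS length of the first i characters of u and the first j characters of v. dp[i][j] = dp[i-1][j-1]+1 when the i-th and j-th characters match, else max(dp[i-1][j], dp[i][j-1]).
    ·  X  J  J  M  J  J  M  T  T
 ·  0  0  0  0  0  0  0  0  0  0
 D  0  0  0  0  0  0  0  0  0  0
 X  0  1  1  1  1  1  1  1  1  1
 X  0  1  1  1  1  1  1  1  1  1
 J  0  1  2  2  2  2  2  2  2  2
 V  0  1  2  2  2  2  2  2  2  2
 T  0  1  2  2  2  2  2  2  3  3
 F  0  1  2  2  2  2  2  2  3  3
 J  0  1  2  3  3  3  3  3  3  3
 J  0  1  2  3  3  4  4  4  4  4
 F  0  1  2  3  3  4  4  4  4  4
 D  0  1  2  3  3  4  4  4  4  4
dp[11][9] = 4. One LCS (by backtracking along matches): XJJJ.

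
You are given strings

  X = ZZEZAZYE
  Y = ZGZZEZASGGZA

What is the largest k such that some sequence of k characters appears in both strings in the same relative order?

6

Pick Z (X #1, Y #3); then Z (X #2, Y #4); then E (X #3, Y #5); then Z (X #4, Y #6); then A (X #5, Y #7); then Z (X #6, Y #11); all 6 characters appear in both, in order. dp[8][12] = 6 confirms this is the maximum.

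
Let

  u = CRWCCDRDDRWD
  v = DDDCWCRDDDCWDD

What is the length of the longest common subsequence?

Match C (u #1, v #4); then W (u #3, v #5); then C (u #4, v #6); then D (u #6, v #8); then D (u #8, v #9); then D (u #9, v #10); then W (u #11, v #12); then D (u #12, v #14) — 8 characters in the same relative order in both. Since dp[12][14] = 8, nothing longer is possible.

8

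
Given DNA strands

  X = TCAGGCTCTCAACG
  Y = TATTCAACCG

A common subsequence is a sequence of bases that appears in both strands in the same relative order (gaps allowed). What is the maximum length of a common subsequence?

9

Let dp[i][j] be the LCS length of the first i bases of X and the first j bases of Y. dp[i][j] = dp[i-1][j-1]+1 when the i-th and j-th bases match, else max(dp[i-1][j], dp[i][j-1]).
    ·  T  A  T  T  C  A  A  C  C  G
 ·  0  0  0  0  0  0  0  0  0  0  0
 T  0  1  1  1  1  1  1  1  1  1  1
 C  0  1  1  1  1  2  2  2  2  2  2
 A  0  1  2  2  2  2  3  3  3  3  3
 G  0  1  2  2  2  2  3  3  3  3  4
 G  0  1  2  2  2  2  3  3  3  3  4
 C  0  1  2  2  2  3  3  3  4  4  4
 T  0  1  2  3  3  3  3  3  4  4  4
 C  0  1  2  3  3  4  4  4  4  5  5
 T  0  1  2  3  4  4  4  4  4  5  5
 C  0  1  2  3  4  5  5  5  5  5  5
 A  0  1  2  3  4  5  6  6  6  6  6
 A  0  1  2  3  4  5  6  7  7  7  7
 C  0  1  2  3  4  5  6  7  8  8  8
 G  0  1  2  3  4  5  6  7  8  8  9
dp[14][10] = 9. One LCS (by backtracking along matches): TATTCAACG.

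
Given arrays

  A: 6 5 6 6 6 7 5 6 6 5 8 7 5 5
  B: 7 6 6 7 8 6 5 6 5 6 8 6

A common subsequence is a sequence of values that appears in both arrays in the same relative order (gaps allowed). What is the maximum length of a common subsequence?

Match 6 [1,2], 6 [3,3], 6 [4,6], 6 [5,8], 5 [7,9], 6 [8,10], 6 [9,12] — 7 values in the same relative order in both. Since dp[14][12] = 7, nothing longer is possible.

7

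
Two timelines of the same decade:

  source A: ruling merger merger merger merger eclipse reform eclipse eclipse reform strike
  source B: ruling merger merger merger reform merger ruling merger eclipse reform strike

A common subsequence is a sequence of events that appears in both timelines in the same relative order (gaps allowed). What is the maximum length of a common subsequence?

8

One common subsequence of length 8: ruling (source A #1, source B #1); then merger (source A #2, source B #3); then merger (source A #3, source B #4); then merger (source A #4, source B #6); then merger (source A #5, source B #8); then eclipse (source A #9, source B #9); then reform (source A #10, source B #10); then strike (source A #11, source B #11). Since dp[11][11] = 8, nothing longer is possible.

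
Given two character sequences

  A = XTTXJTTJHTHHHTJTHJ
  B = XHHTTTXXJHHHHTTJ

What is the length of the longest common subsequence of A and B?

Match X (A #1, B #1), T (A #2, B #5), T (A #3, B #6), X (A #4, B #8), J (A #8, B #9), H (A #9, B #10), H (A #11, B #11), H (A #12, B #12), H (A #13, B #13), T (A #14, B #14), T (A #16, B #15), J (A #18, B #16) — 12 characters in the same relative order in both, and the DP table's final entry dp[18][16] is also 12, so no common subsequence is longer.

12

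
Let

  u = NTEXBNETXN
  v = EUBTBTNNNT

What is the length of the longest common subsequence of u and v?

Taking T at u[2]=v[4]; then B at u[5]=v[5]; then N at u[6]=v[9]; then T at u[8]=v[10] gives a common subsequence of length 4. The LCS DP gives dp[10][10] = 4, so this is optimal.

4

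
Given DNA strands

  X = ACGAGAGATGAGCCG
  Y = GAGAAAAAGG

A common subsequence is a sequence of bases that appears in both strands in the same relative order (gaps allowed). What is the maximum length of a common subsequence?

8

Let dp[i][j] be the LCS length of the first i bases of X and the first j bases of Y. dp[i][j] = dp[i-1][j-1]+1 when the i-th and j-th bases match, else max(dp[i-1][j], dp[i][j-1]).
    ·  G  A  G  A  A  A  A  A  G  G
 ·  0  0  0  0  0  0  0  0  0  0  0
 A  0  0  1  1  1  1  1  1  1  1  1
 C  0  0  1  1  1  1  1  1  1  1  1
 G  0  1  1  2  2  2  2  2  2  2  2
 A  0  1  2  2  3  3  3  3  3  3  3
 G  0  1  2  3  3  3  3  3  3  4  4
 A  0  1  2  3  4  4  4  4  4  4  4
 G  0  1  2  3  4  4  4  4  4  5  5
 A  0  1  2  3  4  5  5  5  5  5  5
 T  0  1  2  3  4  5  5  5  5  5  5
 G  0  1  2  3  4  5  5  5  5  6  6
 A  0  1  2  3  4  5  6  6  6  6  6
 G  0  1  2  3  4  5  6  6  6  7  7
 C  0  1  2  3  4  5  6  6  6  7  7
 C  0  1  2  3  4  5  6  6  6  7  7
 G  0  1  2  3  4  5  6  6  6  7  8
dp[15][10] = 8. One LCS (by backtracking along matches): AGAAAAGG.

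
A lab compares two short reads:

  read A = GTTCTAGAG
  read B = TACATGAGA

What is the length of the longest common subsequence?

Let dp[i][j] be the LCS length of the first i bases of read A and the first j bases of read B. dp[i][j] = dp[i-1][j-1]+1 when the i-th and j-th bases match, else max(dp[i-1][j], dp[i][j-1]).
    ·  T  A  C  A  T  G  A  G  A
 ·  0  0  0  0  0  0  0  0  0  0
 G  0  0  0  0  0  0  1  1  1  1
 T  0  1  1  1  1  1  1  1  1  1
 T  0  1  1  1  1  2  2  2  2  2
 C  0  1  1  2  2  2  2  2  2  2
 T  0  1  1  2  2  3  3  3  3  3
 A  0  1  2  2  3  3  3  4  4  4
 G  0  1  2  2  3  3  4  4  5  5
 A  0  1  2  2  3  3  4  5  5  6
 G  0  1  2  2  3  3  4  5  6  6
dp[9][9] = 6. One LCS (by backtracking along matches): TCTAGA.

6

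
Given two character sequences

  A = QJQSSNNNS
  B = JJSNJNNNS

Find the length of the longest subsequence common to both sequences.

Let dp[i][j] be the LCS length of the first i characters of A and the first j characters of B. dp[i][j] = dp[i-1][j-1]+1 when the i-th and j-th characters match, else max(dp[i-1][j], dp[i][j-1]).
    ·  J  J  S  N  J  N  N  N  S
 ·  0  0  0  0  0  0  0  0  0  0
 Q  0  0  0  0  0  0  0  0  0  0
 J  0  1  1  1  1  1  1  1  1  1
 Q  0  1  1  1  1  1  1  1  1  1
 S  0  1  1  2  2  2  2  2  2  2
 S  0  1  1  2  2  2  2  2  2  3
 N  0  1  1  2  3  3  3  3  3  3
 N  0  1  1  2  3  3  4  4  4  4
 N  0  1  1  2  3  3  4  5  5  5
 S  0  1  1  2  3  3  4  5  5  6
dp[9][9] = 6. One LCS (by backtracking along matches): JSNNNS.

6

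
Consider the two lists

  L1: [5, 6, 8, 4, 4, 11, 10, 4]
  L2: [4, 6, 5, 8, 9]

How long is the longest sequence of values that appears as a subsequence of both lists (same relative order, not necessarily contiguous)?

2

Match 5 [1,3], then 8 [3,4] — 2 values in the same relative order in both. The LCS DP gives dp[8][5] = 2, so this is optimal.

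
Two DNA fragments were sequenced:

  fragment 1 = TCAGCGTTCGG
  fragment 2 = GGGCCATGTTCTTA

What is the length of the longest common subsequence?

6

One common subsequence of length 6: C at fragment 1[2]=fragment 2[5]; then A at fragment 1[3]=fragment 2[6]; then G at fragment 1[4]=fragment 2[8]; then C at fragment 1[5]=fragment 2[11]; then T at fragment 1[7]=fragment 2[12]; then T at fragment 1[8]=fragment 2[13], and the DP table's final entry dp[11][14] is also 6, so no common subsequence is longer.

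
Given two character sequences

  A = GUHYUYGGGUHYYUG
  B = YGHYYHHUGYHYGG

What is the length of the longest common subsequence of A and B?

8

Pick G [1,2], then H [3,3], then Y [4,5], then U [5,8], then Y [6,10], then H [11,11], then Y [12,12], then G [15,14]; all 8 characters appear in both, in order, and the DP table's final entry dp[15][14] is also 8, so no common subsequence is longer.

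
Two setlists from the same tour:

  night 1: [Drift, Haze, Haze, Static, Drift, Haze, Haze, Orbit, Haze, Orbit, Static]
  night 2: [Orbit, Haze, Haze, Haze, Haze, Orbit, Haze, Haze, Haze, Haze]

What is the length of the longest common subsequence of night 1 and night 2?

6

Match Haze [2,2], Haze [3,3], Haze [6,4], Haze [7,5], Orbit [8,6], Haze [9,10] — 6 songs in the same relative order in both. dp[11][10] = 6 confirms this is the maximum.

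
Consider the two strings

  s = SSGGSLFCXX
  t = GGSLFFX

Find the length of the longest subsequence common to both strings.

Pick G (s #3, t #1); then G (s #4, t #2); then S (s #5, t #3); then L (s #6, t #4); then F (s #7, t #6); then X (s #10, t #7); all 6 characters appear in both, in order. The LCS DP gives dp[10][7] = 6, so this is optimal.

6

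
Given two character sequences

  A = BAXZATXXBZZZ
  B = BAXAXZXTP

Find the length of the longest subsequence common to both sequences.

One common subsequence of length 6: B (A #1, B #1) → A (A #2, B #2) → X (A #3, B #3) → A (A #5, B #4) → X (A #7, B #5) → X (A #8, B #7). The LCS DP gives dp[12][9] = 6, so this is optimal.

6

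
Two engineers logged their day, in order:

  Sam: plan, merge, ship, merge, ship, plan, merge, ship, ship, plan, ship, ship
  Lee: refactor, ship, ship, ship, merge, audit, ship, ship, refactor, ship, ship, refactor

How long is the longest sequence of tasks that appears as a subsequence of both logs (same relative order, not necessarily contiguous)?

Match ship at Sam[3]=Lee[3] → ship at Sam[5]=Lee[4] → merge at Sam[7]=Lee[5] → ship at Sam[8]=Lee[7] → ship at Sam[9]=Lee[8] → ship at Sam[11]=Lee[10] → ship at Sam[12]=Lee[11] — 7 tasks in the same relative order in both. Since dp[12][12] = 7, nothing longer is possible.

7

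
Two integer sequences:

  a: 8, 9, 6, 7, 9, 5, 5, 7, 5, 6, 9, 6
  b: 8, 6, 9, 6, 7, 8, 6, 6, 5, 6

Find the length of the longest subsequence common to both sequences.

6

Let dp[i][j] be the LCS length of the first i values of a and the first j values of b. dp[i][j] = dp[i-1][j-1]+1 when the i-th and j-th values match, else max(dp[i-1][j], dp[i][j-1]).
    ·  8  6  9  6  7  8  6  6  5  6
 ·  0  0  0  0  0  0  0  0  0  0  0
 8  0  1  1  1  1  1  1  1  1  1  1
 9  0  1  1  2  2  2  2  2  2  2  2
 6  0  1  2  2  3  3  3  3  3  3  3
 7  0  1  2  2  3  4  4  4  4  4  4
 9  0  1  2  3  3  4  4  4  4  4  4
 5  0  1  2  3  3  4  4  4  4  5  5
 5  0  1  2  3  3  4  4  4  4  5  5
 7  0  1  2  3  3  4  4  4  4  5  5
 5  0  1  2  3  3  4  4  4  4  5  5
 6  0  1  2  3  4  4  4  5  5  5  6
 9  0  1  2  3  4  4  4  5  5  5  6
 6  0  1  2  3  4  4  4  5  6  6  6
dp[12][10] = 6. One LCS (by backtracking along matches): 8, 9, 6, 7, 5, 6.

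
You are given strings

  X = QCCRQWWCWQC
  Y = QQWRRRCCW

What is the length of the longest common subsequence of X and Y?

One common subsequence of length 5: Q (X #1, Y #1), Q (X #5, Y #2), W (X #6, Y #3), C (X #8, Y #8), W (X #9, Y #9). The LCS DP gives dp[11][9] = 5, so this is optimal.

5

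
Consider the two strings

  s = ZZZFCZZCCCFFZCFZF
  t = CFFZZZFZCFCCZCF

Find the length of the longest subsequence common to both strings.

Match Z at s[1]=t[4], then Z at s[2]=t[5], then Z at s[3]=t[6], then F at s[4]=t[7], then Z at s[7]=t[8], then C at s[8]=t[9], then C at s[9]=t[11], then C at s[10]=t[12], then Z at s[13]=t[13], then C at s[14]=t[14], then F at s[17]=t[15] — 11 characters in the same relative order in both. The LCS DP gives dp[17][15] = 11, so this is optimal.

11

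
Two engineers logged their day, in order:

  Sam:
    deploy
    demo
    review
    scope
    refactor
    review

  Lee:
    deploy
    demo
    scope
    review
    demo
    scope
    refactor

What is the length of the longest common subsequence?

Match deploy at Sam[1]=Lee[1], demo at Sam[2]=Lee[2], review at Sam[3]=Lee[4], scope at Sam[4]=Lee[6], refactor at Sam[5]=Lee[7] — 5 tasks in the same relative order in both. dp[6][7] = 5 confirms this is the maximum.

5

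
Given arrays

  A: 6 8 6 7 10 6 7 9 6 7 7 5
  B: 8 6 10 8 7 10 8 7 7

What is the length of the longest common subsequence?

Let dp[i][j] be the LCS length of the first i values of A and the first j values of B. dp[i][j] = dp[i-1][j-1]+1 when the i-th and j-th values match, else max(dp[i-1][j], dp[i][j-1]).
    ·  8  6 10  8  7 10  8  7  7
 ·  0  0  0  0  0  0  0  0  0  0
 6  0  0  1  1  1  1  1  1  1  1
 8  0  1  1  1  2  2  2  2  2  2
 6  0  1  2  2  2  2  2  2  2  2
 7  0  1  2  2  2  3  3  3  3  3
10  0  1  2  3  3  3  4  4  4  4
 6  0  1  2  3  3  3  4  4  4  4
 7  0  1  2  3  3  4  4  4  5  5
 9  0  1  2  3  3  4  4  4  5  5
 6  0  1  2  3  3  4  4  4  5  5
 7  0  1  2  3  3  4  4  4  5  6
 7  0  1  2  3  3  4  4  4  5  6
 5  0  1  2  3  3  4  4  4  5  6
dp[12][9] = 6. One LCS (by backtracking along matches): 6, 8, 7, 10, 7, 7.

6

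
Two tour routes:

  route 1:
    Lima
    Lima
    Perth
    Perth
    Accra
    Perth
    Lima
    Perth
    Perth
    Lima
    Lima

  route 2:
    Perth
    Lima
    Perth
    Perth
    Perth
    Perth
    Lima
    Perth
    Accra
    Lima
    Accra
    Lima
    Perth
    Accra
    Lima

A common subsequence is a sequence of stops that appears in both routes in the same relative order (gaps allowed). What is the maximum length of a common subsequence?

8

One common subsequence of length 8: Lima (route 1 #1, route 2 #2), Perth (route 1 #3, route 2 #4), Perth (route 1 #4, route 2 #5), Perth (route 1 #6, route 2 #6), Lima (route 1 #7, route 2 #7), Perth (route 1 #8, route 2 #8), Perth (route 1 #9, route 2 #13), Lima (route 1 #11, route 2 #15). The LCS DP gives dp[11][15] = 8, so this is optimal.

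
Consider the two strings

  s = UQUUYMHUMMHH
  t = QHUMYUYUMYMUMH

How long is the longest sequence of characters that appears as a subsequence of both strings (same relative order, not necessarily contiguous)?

8

One common subsequence of length 8: U at s[1]=t[3]; then U at s[3]=t[6]; then U at s[4]=t[8]; then Y at s[5]=t[10]; then M at s[6]=t[11]; then U at s[8]=t[12]; then M at s[10]=t[13]; then H at s[12]=t[14]. dp[12][14] = 8 confirms this is the maximum.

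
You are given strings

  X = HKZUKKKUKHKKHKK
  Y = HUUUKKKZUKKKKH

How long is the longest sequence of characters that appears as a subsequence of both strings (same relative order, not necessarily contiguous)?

One common subsequence of length 10: H [1,1]; then U [4,4]; then K [5,5]; then K [6,6]; then K [7,7]; then U [8,9]; then K [9,11]; then K [11,12]; then K [12,13]; then H [13,14], and the DP table's final entry dp[15][14] is also 10, so no common subsequence is longer.

10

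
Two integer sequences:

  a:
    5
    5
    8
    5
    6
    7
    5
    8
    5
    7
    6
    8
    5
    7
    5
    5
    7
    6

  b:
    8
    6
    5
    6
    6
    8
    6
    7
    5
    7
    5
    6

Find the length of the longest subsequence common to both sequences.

One common subsequence of length 9: 8 [3,1], then 5 [4,3], then 6 [5,5], then 8 [8,6], then 7 [10,8], then 5 [13,9], then 7 [14,10], then 5 [16,11], then 6 [18,12]. dp[18][12] = 9 confirms this is the maximum.

9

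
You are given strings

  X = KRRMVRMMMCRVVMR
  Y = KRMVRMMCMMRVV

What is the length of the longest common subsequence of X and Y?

Pick K [1,1] → R [3,2] → M [4,3] → V [5,4] → R [6,5] → M [7,7] → M [8,9] → M [9,10] → R [11,11] → V [12,12] → V [13,13]; all 11 characters appear in both, in order. Since dp[15][13] = 11, nothing longer is possible.

11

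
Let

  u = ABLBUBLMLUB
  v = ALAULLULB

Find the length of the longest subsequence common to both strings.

One common subsequence of length 7: A [1,1], then L [3,2], then U [5,4], then L [7,5], then L [9,6], then U [10,7], then B [11,9], and the DP table's final entry dp[11][9] is also 7, so no common subsequence is longer.

7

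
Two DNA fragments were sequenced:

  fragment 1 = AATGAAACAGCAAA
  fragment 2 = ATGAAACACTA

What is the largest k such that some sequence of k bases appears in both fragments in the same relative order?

10

Pick A at fragment 1[2]=fragment 2[1], T at fragment 1[3]=fragment 2[2], G at fragment 1[4]=fragment 2[3], A at fragment 1[5]=fragment 2[4], A at fragment 1[6]=fragment 2[5], A at fragment 1[7]=fragment 2[6], C at fragment 1[8]=fragment 2[7], A at fragment 1[9]=fragment 2[8], C at fragment 1[11]=fragment 2[9], A at fragment 1[14]=fragment 2[11]; all 10 bases appear in both, in order. dp[14][11] = 10 confirms this is the maximum.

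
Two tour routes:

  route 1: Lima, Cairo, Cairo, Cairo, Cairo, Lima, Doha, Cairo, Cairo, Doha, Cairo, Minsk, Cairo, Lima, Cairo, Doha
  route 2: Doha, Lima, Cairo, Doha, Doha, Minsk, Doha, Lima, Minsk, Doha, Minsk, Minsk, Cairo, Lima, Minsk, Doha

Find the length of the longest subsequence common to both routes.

8

Match Lima (route 1 #1, route 2 #2), Cairo (route 1 #2, route 2 #3), Lima (route 1 #6, route 2 #8), Doha (route 1 #7, route 2 #10), Minsk (route 1 #12, route 2 #12), Cairo (route 1 #13, route 2 #13), Lima (route 1 #14, route 2 #14), Doha (route 1 #16, route 2 #16) — 8 stops in the same relative order in both, and the DP table's final entry dp[16][16] is also 8, so no common subsequence is longer.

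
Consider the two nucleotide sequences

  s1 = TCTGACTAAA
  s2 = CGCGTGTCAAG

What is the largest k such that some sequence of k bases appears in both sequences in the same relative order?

6

Let dp[i][j] be the LCS length of the first i bases of s1 and the first j bases of s2. dp[i][j] = dp[i-1][j-1]+1 when the i-th and j-th bases match, else max(dp[i-1][j], dp[i][j-1]).
    ·  C  G  C  G  T  G  T  C  A  A  G
 ·  0  0  0  0  0  0  0  0  0  0  0  0
 T  0  0  0  0  0  1  1  1  1  1  1  1
 C  0  1  1  1  1  1  1  1  2  2  2  2
 T  0  1  1  1  1  2  2  2  2  2  2  2
 G  0  1  2  2  2  2  3  3  3  3  3  3
 A  0  1  2  2  2  2  3  3  3  4  4  4
 C  0  1  2  3  3  3  3  3  4  4  4  4
 T  0  1  2  3  3  4  4  4  4  4  4  4
 A  0  1  2  3  3  4  4  4  4  5  5  5
 A  0  1  2  3  3  4  4  4  4  5  6  6
 A  0  1  2  3  3  4  4  4  4  5  6  6
dp[10][11] = 6. One LCS (by backtracking along matches): CTGCAA.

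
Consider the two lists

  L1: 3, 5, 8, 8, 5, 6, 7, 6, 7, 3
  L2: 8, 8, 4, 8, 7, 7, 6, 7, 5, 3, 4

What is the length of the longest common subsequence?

6

Let dp[i][j] be the LCS length of the first i values of L1 and the first j values of L2. dp[i][j] = dp[i-1][j-1]+1 when the i-th and j-th values match, else max(dp[i-1][j], dp[i][j-1]).
    ·  8  8  4  8  7  7  6  7  5  3  4
 ·  0  0  0  0  0  0  0  0  0  0  0  0
 3  0  0  0  0  0  0  0  0  0  0  1  1
 5  0  0  0  0  0  0  0  0  0  1  1  1
 8  0  1  1  1  1  1  1  1  1  1  1  1
 8  0  1  2  2  2  2  2  2  2  2  2  2
 5  0  1  2  2  2  2  2  2  2  3  3  3
 6  0  1  2  2  2  2  2  3  3  3  3  3
 7  0  1  2  2  2  3  3  3  4  4  4  4
 6  0  1  2  2  2  3  3  4  4  4  4  4
 7  0  1  2  2  2  3  4  4  5  5  5  5
 3  0  1  2  2  2  3  4  4  5  5  6  6
dp[10][11] = 6. One LCS (by backtracking along matches): 8, 8, 7, 6, 7, 3.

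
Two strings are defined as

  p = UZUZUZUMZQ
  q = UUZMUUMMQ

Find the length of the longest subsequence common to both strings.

Let dp[i][j] be the LCS length of the first i characters of p and the first j characters of q. dp[i][j] = dp[i-1][j-1]+1 when the i-th and j-th characters match, else max(dp[i-1][j], dp[i][j-1]).
    ·  U  U  Z  M  U  U  M  M  Q
 ·  0  0  0  0  0  0  0  0  0  0
 U  0  1  1  1  1  1  1  1  1  1
 Z  0  1  1  2  2  2  2  2  2  2
 U  0  1  2  2  2  3  3  3  3  3
 Z  0  1  2  3  3  3  3  3  3  3
 U  0  1  2  3  3  4  4  4  4  4
 Z  0  1  2  3  3  4  4  4  4  4
 U  0  1  2  3  3  4  5  5  5  5
 M  0  1  2  3  4  4  5  6  6  6
 Z  0  1  2  3  4  4  5  6  6  6
 Q  0  1  2  3  4  4  5  6  6  7
dp[10][9] = 7. One LCS (by backtracking along matches): UUZUUMQ.

7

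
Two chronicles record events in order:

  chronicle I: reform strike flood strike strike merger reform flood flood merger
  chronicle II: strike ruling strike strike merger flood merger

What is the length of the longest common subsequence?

6

Pick strike (chronicle I #2, chronicle II #1) → strike (chronicle I #4, chronicle II #3) → strike (chronicle I #5, chronicle II #4) → merger (chronicle I #6, chronicle II #5) → flood (chronicle I #9, chronicle II #6) → merger (chronicle I #10, chronicle II #7); all 6 events appear in both, in order. dp[10][7] = 6 confirms this is the maximum.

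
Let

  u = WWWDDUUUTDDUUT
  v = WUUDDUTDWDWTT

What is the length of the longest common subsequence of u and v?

Pick W (u #1, v #1), then D (u #4, v #4), then D (u #5, v #5), then U (u #8, v #6), then T (u #9, v #7), then D (u #10, v #8), then D (u #11, v #10), then T (u #14, v #13); all 8 characters appear in both, in order. dp[14][13] = 8 confirms this is the maximum.

8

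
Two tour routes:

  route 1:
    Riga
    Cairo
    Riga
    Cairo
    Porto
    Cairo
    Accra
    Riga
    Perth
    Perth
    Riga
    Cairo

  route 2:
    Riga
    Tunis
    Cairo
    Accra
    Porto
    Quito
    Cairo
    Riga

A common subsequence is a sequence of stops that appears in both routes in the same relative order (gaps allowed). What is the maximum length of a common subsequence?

5

Taking Riga (route 1 #1, route 2 #1); then Cairo (route 1 #2, route 2 #3); then Porto (route 1 #5, route 2 #5); then Cairo (route 1 #6, route 2 #7); then Riga (route 1 #11, route 2 #8) gives a common subsequence of length 5. Since dp[12][8] = 5, nothing longer is possible.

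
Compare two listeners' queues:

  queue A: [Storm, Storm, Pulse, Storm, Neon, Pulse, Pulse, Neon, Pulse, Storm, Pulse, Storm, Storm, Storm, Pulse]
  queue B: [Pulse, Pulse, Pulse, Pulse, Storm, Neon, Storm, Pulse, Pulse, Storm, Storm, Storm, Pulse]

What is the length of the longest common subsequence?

Pick Pulse [3,2], then Pulse [6,3], then Pulse [7,4], then Neon [8,6], then Pulse [9,8], then Pulse [11,9], then Storm [12,10], then Storm [13,11], then Storm [14,12], then Pulse [15,13]; all 10 songs appear in both, in order. The LCS DP gives dp[15][13] = 10, so this is optimal.

10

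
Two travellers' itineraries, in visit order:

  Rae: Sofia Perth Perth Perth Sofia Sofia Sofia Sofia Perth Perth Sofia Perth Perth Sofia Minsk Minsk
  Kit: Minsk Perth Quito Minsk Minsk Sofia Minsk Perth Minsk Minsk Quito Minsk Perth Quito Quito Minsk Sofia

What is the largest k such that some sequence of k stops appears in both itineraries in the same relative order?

5

Match Perth (Rae #2, Kit #2), Sofia (Rae #5, Kit #6), Perth (Rae #9, Kit #8), Perth (Rae #10, Kit #13), Sofia (Rae #14, Kit #17) — 5 stops in the same relative order in both. Since dp[16][17] = 5, nothing longer is possible.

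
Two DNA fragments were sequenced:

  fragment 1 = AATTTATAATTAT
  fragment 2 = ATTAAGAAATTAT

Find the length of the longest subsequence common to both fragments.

10

Taking A [2,1] → T [3,2] → T [4,3] → A [6,7] → A [8,8] → A [9,9] → T [10,10] → T [11,11] → A [12,12] → T [13,13] gives a common subsequence of length 10, and the DP table's final entry dp[13][13] is also 10, so no common subsequence is longer.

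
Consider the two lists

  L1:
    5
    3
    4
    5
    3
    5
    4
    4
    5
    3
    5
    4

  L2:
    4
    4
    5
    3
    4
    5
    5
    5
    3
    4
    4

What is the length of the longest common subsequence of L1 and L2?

8

Let dp[i][j] be the LCS length of the first i values of L1 and the first j values of L2. dp[i][j] = dp[i-1][j-1]+1 when the i-th and j-th values match, else max(dp[i-1][j], dp[i][j-1]).
    ·  4  4  5  3  4  5  5  5  3  4  4
 ·  0  0  0  0  0  0  0  0  0  0  0  0
 5  0  0  0  1  1  1  1  1  1  1  1  1
 3  0  0  0  1  2  2  2  2  2  2  2  2
 4  0  1  1  1  2  3  3  3  3  3  3  3
 5  0  1  1  2  2  3  4  4  4  4  4  4
 3  0  1  1  2  3  3  4  4  4  5  5  5
 5  0  1  1  2  3  3  4  5  5  5  5  5
 4  0  1  2  2  3  4  4  5  5  5  6  6
 4  0  1  2  2  3  4  4  5  5  5  6  7
 5  0  1  2  3  3  4  5  5  6  6  6  7
 3  0  1  2  3  4  4  5  5  6  7  7  7
 5  0  1  2  3  4  4  5  6  6  7  7  7
 4  0  1  2  3  4  5  5  6  6  7  8  8
dp[12][11] = 8. One LCS (by backtracking along matches): 5, 3, 4, 5, 5, 5, 3, 4.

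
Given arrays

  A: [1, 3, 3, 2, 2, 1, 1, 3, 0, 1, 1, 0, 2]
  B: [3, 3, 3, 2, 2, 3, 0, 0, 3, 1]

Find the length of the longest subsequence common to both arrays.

Taking 3 [2,2]; then 3 [3,3]; then 2 [4,4]; then 2 [5,5]; then 3 [8,6]; then 0 [9,8]; then 1 [11,10] gives a common subsequence of length 7, and the DP table's final entry dp[13][10] is also 7, so no common subsequence is longer.

7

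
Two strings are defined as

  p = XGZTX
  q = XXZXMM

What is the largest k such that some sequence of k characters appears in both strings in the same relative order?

Taking X (p #1, q #2), then Z (p #3, q #3), then X (p #5, q #4) gives a common subsequence of length 3. dp[5][6] = 3 confirms this is the maximum.

3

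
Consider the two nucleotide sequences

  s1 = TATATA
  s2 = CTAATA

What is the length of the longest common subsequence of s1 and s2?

5

Match T at s1[1]=s2[2], then A at s1[2]=s2[3], then A at s1[4]=s2[4], then T at s1[5]=s2[5], then A at s1[6]=s2[6] — 5 bases in the same relative order in both. dp[6][6] = 5 confirms this is the maximum.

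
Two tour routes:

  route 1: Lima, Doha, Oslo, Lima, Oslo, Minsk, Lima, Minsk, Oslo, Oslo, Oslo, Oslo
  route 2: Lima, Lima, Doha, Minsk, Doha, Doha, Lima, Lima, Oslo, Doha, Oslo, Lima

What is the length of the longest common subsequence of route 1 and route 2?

6

Taking Lima (route 1 #1, route 2 #2), then Doha (route 1 #2, route 2 #6), then Lima (route 1 #4, route 2 #7), then Lima (route 1 #7, route 2 #8), then Oslo (route 1 #9, route 2 #9), then Oslo (route 1 #10, route 2 #11) gives a common subsequence of length 6. Since dp[12][12] = 6, nothing longer is possible.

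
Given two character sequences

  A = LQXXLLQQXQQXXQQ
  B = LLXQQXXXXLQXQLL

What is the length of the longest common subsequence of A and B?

Match L (A #1, B #2), X (A #4, B #3), Q (A #7, B #4), Q (A #8, B #5), X (A #9, B #7), X (A #12, B #8), X (A #13, B #9), Q (A #14, B #11), Q (A #15, B #13) — 9 characters in the same relative order in both. The LCS DP gives dp[15][15] = 9, so this is optimal.

9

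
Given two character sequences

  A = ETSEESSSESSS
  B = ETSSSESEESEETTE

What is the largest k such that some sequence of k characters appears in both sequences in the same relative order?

One common subsequence of length 8: E (A #1, B #1); then T (A #2, B #2); then S (A #3, B #3); then S (A #6, B #4); then S (A #7, B #5); then S (A #8, B #7); then E (A #9, B #9); then S (A #10, B #10). dp[12][15] = 8 confirms this is the maximum.

8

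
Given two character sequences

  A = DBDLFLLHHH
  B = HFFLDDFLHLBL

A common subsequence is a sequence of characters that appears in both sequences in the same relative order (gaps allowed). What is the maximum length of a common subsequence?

Match D at A[1]=B[5], then D at A[3]=B[6], then L at A[4]=B[8], then L at A[6]=B[10], then L at A[7]=B[12] — 5 characters in the same relative order in both. Since dp[10][12] = 5, nothing longer is possible.

5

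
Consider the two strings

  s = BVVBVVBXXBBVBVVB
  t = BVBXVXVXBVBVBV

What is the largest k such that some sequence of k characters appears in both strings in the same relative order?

11

One common subsequence of length 11: B at s[1]=t[1]; then V at s[3]=t[2]; then B at s[4]=t[3]; then V at s[5]=t[5]; then V at s[6]=t[7]; then X at s[9]=t[8]; then B at s[10]=t[9]; then B at s[11]=t[11]; then V at s[12]=t[12]; then B at s[13]=t[13]; then V at s[15]=t[14]. The LCS DP gives dp[16][14] = 11, so this is optimal.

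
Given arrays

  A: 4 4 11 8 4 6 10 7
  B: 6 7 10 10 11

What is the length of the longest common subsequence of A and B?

One common subsequence of length 2: 6 (A #6, B #1), then 10 (A #7, B #4). Since dp[8][5] = 2, nothing longer is possible.

2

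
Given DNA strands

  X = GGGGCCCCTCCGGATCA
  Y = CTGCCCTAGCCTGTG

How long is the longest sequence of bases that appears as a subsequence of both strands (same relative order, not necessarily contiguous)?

9

One common subsequence of length 9: G [4,3] → C [6,4] → C [7,5] → C [8,6] → T [9,7] → C [10,10] → C [11,11] → G [12,13] → G [13,15]. dp[17][15] = 9 confirms this is the maximum.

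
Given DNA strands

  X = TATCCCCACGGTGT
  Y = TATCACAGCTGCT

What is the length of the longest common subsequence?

10

Match T [1,1], then A [2,2], then T [3,3], then C [4,4], then C [7,6], then A [8,7], then C [9,9], then T [12,10], then G [13,11], then T [14,13] — 10 bases in the same relative order in both, and the DP table's final entry dp[14][13] is also 10, so no common subsequence is longer.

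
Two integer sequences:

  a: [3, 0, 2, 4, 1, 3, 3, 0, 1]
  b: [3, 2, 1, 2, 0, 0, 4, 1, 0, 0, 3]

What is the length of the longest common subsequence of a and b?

Pick 3 at a[1]=b[1] → 0 at a[2]=b[6] → 4 at a[4]=b[7] → 1 at a[5]=b[8] → 3 at a[7]=b[11]; all 5 values appear in both, in order. Since dp[9][11] = 5, nothing longer is possible.

5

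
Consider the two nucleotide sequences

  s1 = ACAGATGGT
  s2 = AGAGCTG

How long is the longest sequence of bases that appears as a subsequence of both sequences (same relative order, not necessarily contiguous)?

Let dp[i][j] be the LCS length of the first i bases of s1 and the first j bases of s2. dp[i][j] = dp[i-1][j-1]+1 when the i-th and j-th bases match, else max(dp[i-1][j], dp[i][j-1]).
    ·  A  G  A  G  C  T  G
 ·  0  0  0  0  0  0  0  0
 A  0  1  1  1  1  1  1  1
 C  0  1  1  1  1  2  2  2
 A  0  1  1  2  2  2  2  2
 G  0  1  2  2  3  3  3  3
 A  0  1  2  3  3  3  3  3
 T  0  1  2  3  3  3  4  4
 G  0  1  2  3  4  4  4  5
 G  0  1  2  3  4  4  4  5
 T  0  1  2  3  4  4  5  5
dp[9][7] = 5. One LCS (by backtracking along matches): AAGTG.

5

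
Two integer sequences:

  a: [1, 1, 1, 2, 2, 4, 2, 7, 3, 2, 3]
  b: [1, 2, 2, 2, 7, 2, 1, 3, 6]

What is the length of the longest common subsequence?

Pick 1 [3,1]; then 2 [4,2]; then 2 [5,3]; then 2 [7,4]; then 7 [8,5]; then 2 [10,6]; then 3 [11,8]; all 7 values appear in both, in order. Since dp[11][9] = 7, nothing longer is possible.

7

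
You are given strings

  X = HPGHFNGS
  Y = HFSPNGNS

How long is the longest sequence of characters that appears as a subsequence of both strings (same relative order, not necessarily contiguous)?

5

Taking H [1,1] → P [2,4] → G [3,6] → N [6,7] → S [8,8] gives a common subsequence of length 5. dp[8][8] = 5 confirms this is the maximum.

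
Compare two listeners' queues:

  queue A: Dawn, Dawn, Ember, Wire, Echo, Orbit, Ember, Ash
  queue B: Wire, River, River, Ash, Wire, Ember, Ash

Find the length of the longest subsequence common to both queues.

Match Wire (queue A #4, queue B #5); then Ember (queue A #7, queue B #6); then Ash (queue A #8, queue B #7) — 3 songs in the same relative order in both, and the DP table's final entry dp[8][7] is also 3, so no common subsequence is longer.

3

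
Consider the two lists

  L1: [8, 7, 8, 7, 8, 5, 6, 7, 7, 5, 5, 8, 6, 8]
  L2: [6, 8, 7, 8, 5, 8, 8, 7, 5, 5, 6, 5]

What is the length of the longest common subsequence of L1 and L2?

Pick 8 (L1 #1, L2 #2), 7 (L1 #2, L2 #3), 8 (L1 #3, L2 #6), 8 (L1 #5, L2 #7), 7 (L1 #9, L2 #8), 5 (L1 #10, L2 #9), 5 (L1 #11, L2 #10), 6 (L1 #13, L2 #11); all 8 values appear in both, in order. The LCS DP gives dp[14][12] = 8, so this is optimal.

8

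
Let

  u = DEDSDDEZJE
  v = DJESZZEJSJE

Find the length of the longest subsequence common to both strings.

6

Let dp[i][j] be the LCS length of the first i characters of u and the first j characters of v. dp[i][j] = dp[i-1][j-1]+1 when the i-th and j-th characters match, else max(dp[i-1][j], dp[i][j-1]).
    ·  D  J  E  S  Z  Z  E  J  S  J  E
 ·  0  0  0  0  0  0  0  0  0  0  0  0
 D  0  1  1  1  1  1  1  1  1  1  1  1
 E  0  1  1  2  2  2  2  2  2  2  2  2
 D  0  1  1  2  2  2  2  2  2  2  2  2
 S  0  1  1  2  3  3  3  3  3  3  3  3
 D  0  1  1  2  3  3  3  3  3  3  3  3
 D  0  1  1  2  3  3  3  3  3  3  3  3
 E  0  1  1  2  3  3  3  4  4  4  4  4
 Z  0  1  1  2  3  4  4  4  4  4  4  4
 J  0  1  2  2  3  4  4  4  5  5  5  5
 E  0  1  2  3  3  4  4  5  5  5  5  6
dp[10][11] = 6. One LCS (by backtracking along matches): DESEJE.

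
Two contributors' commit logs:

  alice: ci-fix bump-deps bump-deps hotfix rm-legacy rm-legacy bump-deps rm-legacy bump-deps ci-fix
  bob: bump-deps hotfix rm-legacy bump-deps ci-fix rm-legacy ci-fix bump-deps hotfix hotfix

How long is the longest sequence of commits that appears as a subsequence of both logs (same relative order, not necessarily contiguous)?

6

Taking bump-deps (alice #3, bob #1), then hotfix (alice #4, bob #2), then rm-legacy (alice #6, bob #3), then bump-deps (alice #7, bob #4), then rm-legacy (alice #8, bob #6), then bump-deps (alice #9, bob #8) gives a common subsequence of length 6. The LCS DP gives dp[10][10] = 6, so this is optimal.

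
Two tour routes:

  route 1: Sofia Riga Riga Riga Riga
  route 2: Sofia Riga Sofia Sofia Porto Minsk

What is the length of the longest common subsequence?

2

Match Sofia [1,1], Riga [2,2] — 2 stops in the same relative order in both, and the DP table's final entry dp[5][6] is also 2, so no common subsequence is longer.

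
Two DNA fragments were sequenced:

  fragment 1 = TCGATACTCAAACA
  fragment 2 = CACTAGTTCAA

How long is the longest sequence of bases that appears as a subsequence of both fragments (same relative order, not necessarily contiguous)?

8

Pick C (fragment 1 #2, fragment 2 #1), then A (fragment 1 #4, fragment 2 #2), then T (fragment 1 #5, fragment 2 #4), then A (fragment 1 #6, fragment 2 #5), then T (fragment 1 #8, fragment 2 #8), then C (fragment 1 #9, fragment 2 #9), then A (fragment 1 #12, fragment 2 #10), then A (fragment 1 #14, fragment 2 #11); all 8 bases appear in both, in order. Since dp[14][11] = 8, nothing longer is possible.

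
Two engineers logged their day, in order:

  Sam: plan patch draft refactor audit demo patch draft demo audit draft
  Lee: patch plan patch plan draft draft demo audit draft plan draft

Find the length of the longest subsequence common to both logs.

Match plan (Sam #1, Lee #2) → patch (Sam #2, Lee #3) → draft (Sam #3, Lee #5) → draft (Sam #8, Lee #6) → demo (Sam #9, Lee #7) → audit (Sam #10, Lee #8) → draft (Sam #11, Lee #11) — 7 tasks in the same relative order in both. The LCS DP gives dp[11][11] = 7, so this is optimal.

7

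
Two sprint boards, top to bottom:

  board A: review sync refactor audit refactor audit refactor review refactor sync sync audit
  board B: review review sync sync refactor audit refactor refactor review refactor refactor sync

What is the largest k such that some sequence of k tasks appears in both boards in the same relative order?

Match review (board A #1, board B #2); then sync (board A #2, board B #4); then refactor (board A #3, board B #5); then audit (board A #4, board B #6); then refactor (board A #5, board B #7); then refactor (board A #7, board B #8); then review (board A #8, board B #9); then refactor (board A #9, board B #11); then sync (board A #11, board B #12) — 9 tasks in the same relative order in both, and the DP table's final entry dp[12][12] is also 9, so no common subsequence is longer.

9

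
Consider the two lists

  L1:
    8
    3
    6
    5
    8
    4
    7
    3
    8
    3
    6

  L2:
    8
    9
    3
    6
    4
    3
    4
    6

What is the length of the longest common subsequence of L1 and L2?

Let dp[i][j] be the LCS length of the first i values of L1 and the first j values of L2. dp[i][j] = dp[i-1][j-1]+1 when the i-th and j-th values match, else max(dp[i-1][j], dp[i][j-1]).
    ·  8  9  3  6  4  3  4  6
 ·  0  0  0  0  0  0  0  0  0
 8  0  1  1  1  1  1  1  1  1
 3  0  1  1  2  2  2  2  2  2
 6  0  1  1  2  3  3  3  3  3
 5  0  1  1  2  3  3  3  3  3
 8  0  1  1  2  3  3  3  3  3
 4  0  1  1  2  3  4  4  4  4
 7  0  1  1  2  3  4  4  4  4
 3  0  1  1  2  3  4  5  5  5
 8  0  1  1  2  3  4  5  5  5
 3  0  1  1  2  3  4  5  5  5
 6  0  1  1  2  3  4  5  5  6
dp[11][8] = 6. One LCS (by backtracking along matches): 8, 3, 6, 4, 3, 6.

6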